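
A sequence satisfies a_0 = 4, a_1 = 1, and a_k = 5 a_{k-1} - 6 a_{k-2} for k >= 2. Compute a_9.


The characteristic equation is t^2 - 5 t + 6 = 0, with roots r_1 = 3 and r_2 = 2 (so c_1 = r_1 + r_2, c_2 = -r_1 r_2 as required).
One can use the closed form a_n = A r_1^n + B r_2^n, but direct iteration is more reliable:
a_0 = 4, a_1 = 1, a_2 = -19, a_3 = -101, a_4 = -391, a_5 = -1349, a_6 = -4399, a_7 = -13901, a_8 = -43111, a_9 = -132149.
So a_9 = -132149.

-132149


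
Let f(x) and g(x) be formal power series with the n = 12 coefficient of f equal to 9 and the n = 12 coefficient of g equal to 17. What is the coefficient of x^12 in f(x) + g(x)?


Addition of formal power series is termwise.
The coefficient of x^12 in f + g = 9 + 17
= 26

26


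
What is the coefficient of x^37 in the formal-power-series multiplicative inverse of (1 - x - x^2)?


Let the inverse be f(x) = sum_{k>=0} a_k x^k. From f(x) * (1 - x - x^2) = 1 and matching coefficients:
 x^0: a_0 = 1.
 x^1: a_1 - a_0 = 0, so a_1 = 1.
 x^k (k >= 2): a_k - a_{k-1} - a_{k-2} = 0, i.e. a_k = a_{k-1} + a_{k-2}.
This is the Fibonacci-type recurrence shifted so that a_0 = a_1 = 1.
Iterating: a_0=1, a_1=1, a_2=2, a_3=3, a_4=5, a_5=8, a_6=13, a_7=21, a_8=34, a_9=55, ...
a_37 = 39088169.

39088169


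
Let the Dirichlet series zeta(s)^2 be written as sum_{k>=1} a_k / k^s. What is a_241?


The Dirichlet convolution of the constant function 1 with itself gives (1 * 1)(k) = sum_{d | k} 1 = d(k), the number of positive divisors of k.
Since zeta(s) = sum_{k>=1} 1/k^s, we have zeta(s)^2 = sum_{k>=1} d(k)/k^s, so a_k = d(k).
For k = 241: the divisors are 1, 241.
Count = 2.

2


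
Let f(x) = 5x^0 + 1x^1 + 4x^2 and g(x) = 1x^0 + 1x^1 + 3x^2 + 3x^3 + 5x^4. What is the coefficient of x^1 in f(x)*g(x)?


Cauchy product at x^1:
5*1 + 1*1
= 6

6


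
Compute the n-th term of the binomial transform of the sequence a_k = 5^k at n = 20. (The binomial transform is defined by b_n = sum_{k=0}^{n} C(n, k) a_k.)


With a_k = 5^k, b_n = sum_{k=0}^{n} C(n, k) 5^k = (1 + 5)^n by the binomial theorem.
For n = 20: (1 + 5)^20 = 6^20 = 3656158440062976.

3656158440062976


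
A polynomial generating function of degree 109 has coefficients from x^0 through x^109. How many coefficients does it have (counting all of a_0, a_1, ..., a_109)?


A polynomial of degree 109 takes the form a_0 + a_1 x + ... + a_109 x^109.
The number of coefficients is 109 + 1 = 110.

110


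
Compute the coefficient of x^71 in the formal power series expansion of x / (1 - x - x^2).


Let f(x) = sum_{k>=0} a_k x^k. Multiplying f(x) * (1 - x - x^2) = x and matching coefficients gives a_0 = 0, a_1 = 1, and a_k = a_{k-1} + a_{k-2} for k >= 2. These are the Fibonacci numbers F_k.
Iterating from F_0 = 0, F_1 = 1:
F_0=0, F_1=1, F_2=1, F_3=2, F_4=3, F_5=5, F_6=8, F_7=13, F_8=21, F_9=34, ...
F_71 = 308061521170129.

308061521170129


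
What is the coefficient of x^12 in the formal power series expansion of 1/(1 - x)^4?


The expansion 1/(1 - x)^r = sum_{k>=0} C(k + r - 1, r - 1) x^k follows from the multiset / negative-binomial theorem (or from repeated differentiation of the geometric series).
For r = 4 and k = 12:
C(15, 3) = 1307674368000 / (6 * 479001600) = 455.

455


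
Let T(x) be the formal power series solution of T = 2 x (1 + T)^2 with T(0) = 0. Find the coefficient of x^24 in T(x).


Apply the Lagrange inversion formula: if T = 2 x * phi(T) with phi(t) = (1 + t)^2, then [x^n] T = 2^n * (1/n) [t^(n-1)] phi(t)^n = 2^n * (1/n) [t^(n-1)] (1 + t)^(2n) = 2^n * (1/n) C(2n, n-1).
Using the identity C(2n, n-1) = C(2n, n) * n / (n+1), the unscaled factor equals C(2n, n) / (n+1) = C_n, the n-th Catalan number.
For n = 24: C_24 = C(48, 24) / 25 = 32247603683100/25 = 1289904147324.
With the 2^24 = 16777216 factor, the coefficient is 16777216 * 1289904147324 = 21641000498950569984.

21641000498950569984


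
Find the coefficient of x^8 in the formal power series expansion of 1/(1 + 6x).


Write 1/(1 + c x) = 1/(1 - (-c) x) and apply the geometric-series identity
1/(1 - y) = sum_{k>=0} y^k to get 1/(1 + c x) = sum_{k>=0} (-c)^k x^k.
So the coefficient of x^k is (-c)^k = (-1)^k * c^k.
Here c = 6 and k = 8:
(-6)^8 = 1 * 1679616 = 1679616

1679616


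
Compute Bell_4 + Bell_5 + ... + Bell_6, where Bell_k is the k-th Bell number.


Recall Bell_k counts set partitions of a k-set (with Bell_0 = 1 by convention).
Bell_4 through Bell_6: 15, 52, 203
Sum = 15 + 52 + 203 = 270.

270


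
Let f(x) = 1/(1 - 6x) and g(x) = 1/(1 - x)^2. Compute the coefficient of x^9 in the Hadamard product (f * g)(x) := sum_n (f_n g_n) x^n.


f has coefficients f_k = 6^k. For g = 1/(1 - x)^2 the coefficient is g_k = C(k + 1, 1) = k + 1. The Hadamard coefficient is (f * g)_k = 6^k * (k + 1).
For k = 9: 6^9 * 10 = 10077696 * 10 = 100776960.

100776960


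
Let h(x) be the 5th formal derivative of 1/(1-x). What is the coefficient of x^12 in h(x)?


Differentiating 5 times: d^5/dx^5 [1/(1-x)] = 5!/(1-x)^6.
The expansion 1/(1-x)^6 = sum_{k>=0} C(k+5, 5) x^k, so the coefficient of x^n in 5!/(1-x)^6 is 5! * C(n+5, 5).
For n = 12: 120 * C(17, 5) = 120 * 6188 = 742560

742560


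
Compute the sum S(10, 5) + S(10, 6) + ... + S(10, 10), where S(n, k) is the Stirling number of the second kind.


By definition, S(n, k) counts partitions of an n-set into exactly k nonempty blocks.
Computing row n = 10 for k = 5..10:
S(10, k): 42525, 22827, 5880, 750, 45, 1
Sum = 72028.

72028


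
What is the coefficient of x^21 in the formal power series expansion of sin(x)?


The Maclaurin series is sin(t) = sum_{k>=0} (-1)^k t^(2k+1) / (2k+1)!, so substituting t = x, only odd powers of x are nonzero, with coefficient of x^(2k+1) equal to (-1)^k / (2k+1)!.
Write 21 = 2*10 + 1, giving the coefficient (-1)^10 / 21! = 1/51090942171709440000 = 1/51090942171709440000.

1/51090942171709440000


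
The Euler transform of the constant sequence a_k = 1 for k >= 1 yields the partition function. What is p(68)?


The Euler transform converts the sequence a_k = 1 into the number of integer partitions.
Using the recurrence or dynamic programming:
p(68) = 3087735

3087735


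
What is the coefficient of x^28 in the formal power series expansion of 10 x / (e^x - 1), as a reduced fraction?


The exponential generating function for Bernoulli numbers is
x / (e^x - 1) = sum_{k>=0} B_k x^k / k!.
So the coefficient of x^28 in 10 x / (e^x - 1) is 10 B_28 / 28!.
Computing: B_28 = -23749461029/870, 28! = 304888344611713860501504000000, giving
10 * -23749461029/870 / 304888344611713860501504000000 = -3392780147/3789326568745586551947264000000.

-3392780147/3789326568745586551947264000000


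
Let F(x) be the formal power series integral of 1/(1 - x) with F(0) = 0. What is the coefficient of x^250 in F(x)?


1/(1 - x) = sum_{k>=0} x^k. Integrating termwise and using F(0) = 0 gives
F(x) = sum_{k>=0} x^(k+1) / (k+1) = sum_{m>=1} x^m / m = -ln(1 - x).
So the coefficient of x^250 is 1/250 = 1/250.

1/250


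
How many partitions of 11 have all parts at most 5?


Using the generating function (1-x)^(-1)(1-x^2)^(-1)...(1-x^5)^(-1),
the coefficient of x^11 counts these restricted partitions.
Result = 37

37


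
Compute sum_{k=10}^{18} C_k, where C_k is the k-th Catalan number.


C_10 through C_18: 16796, 58786, 208012, 742900, 2674440, 9694845, 35357670, 129644790, 477638700
Sum = 16796 + 58786 + 208012 + 742900 + 2674440 + 9694845 + 35357670 + 129644790 + 477638700
= 656036939

656036939


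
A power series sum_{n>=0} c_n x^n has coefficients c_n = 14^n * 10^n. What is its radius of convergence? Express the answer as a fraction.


By the root test (Cauchy-Hadamard), the radius is R = 1 / limsup_n |c_n|^(1/n).
Here |c_n|^(1/n) = (14^n * 10^n)^(1/n) = 14 * 10 = 140 for all n.
So R = 1/140 = 1/140.

1/140


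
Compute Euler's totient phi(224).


phi(n) counts integers in [1, n] coprime to n. Using the multiplicative formula phi(n) = n * prod_{p | n} (1 - 1/p):
224 = 2^5 * 7, so
phi(224) = 224 * (1 - 1/2) * (1 - 1/7) = 96.

96


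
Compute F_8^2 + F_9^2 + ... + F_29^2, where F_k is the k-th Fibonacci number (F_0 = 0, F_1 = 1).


There is a standard identity sum_{k=0}^{N} F_k^2 = F_N * F_{N+1} (proved inductively from the telescoping relation F_k^2 = F_k F_{k+1} - F_{k-1} F_k). Then
sum_{k=8}^{29} F_k^2 = F_29 F_30 - F_7 F_8.
Computing: F_29 = 514229, F_30 = 832040, F_7 = 13, F_8 = 21.
Sum = 514229 * 832040 - 13 * 21 = 427859096887.

427859096887


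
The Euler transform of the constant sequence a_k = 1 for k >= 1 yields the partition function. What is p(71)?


The Euler transform converts the sequence a_k = 1 into the number of integer partitions.
Using the recurrence or dynamic programming:
p(71) = 4697205

4697205


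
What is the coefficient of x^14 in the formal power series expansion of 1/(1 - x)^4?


The expansion 1/(1 - x)^r = sum_{k>=0} C(k + r - 1, r - 1) x^k follows from the multiset / negative-binomial theorem (or from repeated differentiation of the geometric series).
For r = 4 and k = 14:
C(17, 3) = 355687428096000 / (6 * 87178291200) = 680.

680


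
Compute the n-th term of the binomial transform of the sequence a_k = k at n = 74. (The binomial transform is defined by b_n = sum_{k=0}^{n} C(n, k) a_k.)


With a_k = k, b_n = sum_{k=0}^{n} C(n, k) k. Using k * C(n, k) = n * C(n-1, k-1) gives b_n = n * sum_{k>=1} C(n-1, k-1) = n * 2^(n-1).
For n = 74: 74 * 2^73 = 74 * 9444732965739290427392 = 698910239464707491627008.

698910239464707491627008


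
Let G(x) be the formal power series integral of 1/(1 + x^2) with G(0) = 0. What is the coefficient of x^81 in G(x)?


1/(1 + x^2) = sum_{j>=0} (-1)^j x^(2j). Integrating termwise with G(0) = 0:
G(x) = sum_{j>=0} (-1)^j x^(2j+1) / (2j+1) = arctan(x).
Only odd powers are nonzero. For x^81 write 81 = 2*40 + 1, giving
(-1)^40 / 81 = 1/81 = 1/81.

1/81


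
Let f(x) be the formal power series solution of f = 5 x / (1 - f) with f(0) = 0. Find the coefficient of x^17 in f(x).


Apply Lagrange inversion: f = 5 x * phi(f) with phi(t) = 1/(1 - t), so
[x^n] f = 5^n * (1/n) [t^(n-1)] phi(t)^n = 5^n * (1/n) [t^(n-1)] (1 - t)^(-n) = 5^n * (1/n) C(2n - 2, n - 1) = 5^n * C_{n-1}.
For n = 17: C_16 = C(32, 16) / 17 = 601080390/17 = 35357670.
With the 5^17 = 762939453125 factor, the coefficient is 762939453125 * 35357670 = 26975761413574218750.

26975761413574218750


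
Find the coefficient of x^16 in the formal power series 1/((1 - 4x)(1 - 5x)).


By partial fractions or Cauchy convolution:
The coefficient equals sum_{k=0}^{16} 4^k * 5^(16-k).
= 745759583941

745759583941


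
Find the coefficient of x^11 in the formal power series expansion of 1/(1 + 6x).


Write 1/(1 + c x) = 1/(1 - (-c) x) and apply the geometric-series identity
1/(1 - y) = sum_{k>=0} y^k to get 1/(1 + c x) = sum_{k>=0} (-c)^k x^k.
So the coefficient of x^k is (-c)^k = (-1)^k * c^k.
Here c = 6 and k = 11:
(-6)^11 = -1 * 362797056 = -362797056

-362797056


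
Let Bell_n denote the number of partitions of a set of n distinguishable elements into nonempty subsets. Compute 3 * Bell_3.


Bell_3 can be computed from the Bell triangle or from Dobinski's identity Bell_n = (1/e) * sum_{k>=0} k^n / k!.
Computing Bell_3 = 5.
Then 3 * 5 = 15.

15


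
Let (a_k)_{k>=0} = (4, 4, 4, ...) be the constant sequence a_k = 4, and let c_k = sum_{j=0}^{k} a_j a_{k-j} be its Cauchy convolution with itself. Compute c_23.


Since a_j = 4 for all j >= 0, the convolution sum becomes
c_k = sum_{j=0}^{k} 4 * 4 = 16 * (k + 1).
Equivalently, the generating function of (a_k) is 4/(1 - x) and its square is 16/(1 - x)^2 = sum_{k>=0} 16(k + 1) x^k.
For k = 23: 16 * 24 = 384.

384


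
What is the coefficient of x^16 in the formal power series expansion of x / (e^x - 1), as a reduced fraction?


The exponential generating function for Bernoulli numbers is
x / (e^x - 1) = sum_{k>=0} B_k x^k / k!.
So the coefficient of x^16 in x / (e^x - 1) is B_16 / 16!.
Computing: B_16 = -3617/510, 16! = 20922789888000, giving
-3617/510 / 20922789888000 = -3617/10670622842880000.

-3617/10670622842880000


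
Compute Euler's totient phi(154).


phi(n) counts integers in [1, n] coprime to n. Using the multiplicative formula phi(n) = n * prod_{p | n} (1 - 1/p):
154 = 2 * 7 * 11, so
phi(154) = 154 * (1 - 1/2) * (1 - 1/7) * (1 - 1/11) = 60.

60


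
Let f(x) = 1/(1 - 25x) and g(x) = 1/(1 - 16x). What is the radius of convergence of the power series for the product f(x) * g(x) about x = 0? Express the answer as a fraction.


The radius of 1/(1 - 25x) is 1/25 (nearest singularity at x = 1/25), and the radius of 1/(1 - 16x) is 1/16.
The product f(x)*g(x) = 1/((1 - 25x)(1 - 16x)) has singularities at both 1/25 and 1/16, so its radius of convergence is the distance to the nearest one:
min(1/25, 1/16) = 1/25.

1/25


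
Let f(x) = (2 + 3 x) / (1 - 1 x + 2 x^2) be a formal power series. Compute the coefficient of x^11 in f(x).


Write f(x) = sum_{k>=0} a_k x^k. Multiplying both sides by 1 - 1 x + 2 x^2 gives
(1 - 1 x + 2 x^2) sum_{k>=0} a_k x^k = 2 + 3 x.
Matching coefficients:
 x^0: a_0 = 2
 x^1: a_1 - 1 a_0 = 3  =>  a_1 = 1*2 + 3 = 5
 x^k (k >= 2): a_k = 1 a_{k-1} - 2 a_{k-2}.
Iterating: a_2 = 1, a_3 = -9, a_4 = -11, a_5 = 7, a_6 = 29, a_7 = 15, a_8 = -43, a_9 = -73, a_10 = 13, a_11 = 159.
So the coefficient of x^11 is 159.

159


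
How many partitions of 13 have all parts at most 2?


Using the generating function (1-x)^(-1)(1-x^2)^(-1),
the coefficient of x^13 counts these restricted partitions.
Result = 7

7


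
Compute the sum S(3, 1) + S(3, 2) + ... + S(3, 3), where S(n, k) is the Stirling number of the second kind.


By definition, S(n, k) counts partitions of an n-set into exactly k nonempty blocks.
Computing row n = 3 for k = 1..3:
S(3, k): 1, 3, 1
Sum = 5. (This equals Bell_3 since the sum runs over all k.)

5


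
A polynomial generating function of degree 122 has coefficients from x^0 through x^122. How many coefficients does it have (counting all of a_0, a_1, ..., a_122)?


A polynomial of degree 122 takes the form a_0 + a_1 x + ... + a_122 x^122.
The number of coefficients is 122 + 1 = 123.

123


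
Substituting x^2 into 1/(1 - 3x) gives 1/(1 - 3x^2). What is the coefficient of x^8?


The coefficient of x^(2m) in 1/(1 - 3x^2) is 3^m.
With n = 8 = 2*4, the coefficient is 3^4 = 81.

81


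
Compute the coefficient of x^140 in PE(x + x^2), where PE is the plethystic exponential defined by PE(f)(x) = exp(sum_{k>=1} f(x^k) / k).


With f(x) = x + x^2, the exponent is sum_{k>=1} (x^k + x^(2k)) / k = -ln(1 - x) - ln(1 - x^2). Exponentiating:
PE(x + x^2) = 1 / ((1 - x)(1 - x^2)).
This is the generating function for partitions of n into parts of size 1 or 2. The number of 2's can be any j in 0..70, and the rest are 1's, so
[x^140] = floor(140/2) + 1 = 71.

71


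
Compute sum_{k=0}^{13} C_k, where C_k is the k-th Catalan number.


C_0 through C_13: 1, 1, 2, 5, 14, 42, 132, 429, 1430, 4862, 16796, 58786, 208012, 742900
Sum = 1 + 1 + 2 + 5 + 14 + 42 + 132 + 429 + 1430 + 4862 + 16796 + 58786 + 208012 + 742900
= 1033412

1033412


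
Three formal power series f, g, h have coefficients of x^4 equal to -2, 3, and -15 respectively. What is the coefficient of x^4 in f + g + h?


Series addition is componentwise:
-2 + 3 + -15
= -14

-14


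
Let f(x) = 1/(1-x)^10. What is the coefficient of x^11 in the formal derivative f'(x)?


Differentiate: d/dx [ 1/(1-x)^r ] = r / (1-x)^(r+1).
Here r = 10, so f'(x) = 10 / (1-x)^11.
The expansion of 1/(1-x)^(r+1) has coefficient of x^n equal to C(n+r, r).
So the coefficient of x^11 in f'(x) is
10 * C(21, 10) = 10 * 352716 = 3527160

3527160


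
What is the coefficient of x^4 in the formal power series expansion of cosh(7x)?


The Maclaurin series is cosh(t) = sum_{m>=0} t^(2m) / (2m)!, so substituting t = 7x, only even powers of x are nonzero, with coefficient of x^(2m) equal to 7^(2m) / (2m)!.
For x^4 the coefficient is 7^4/4! = 2401/24 = 2401/24.

2401/24


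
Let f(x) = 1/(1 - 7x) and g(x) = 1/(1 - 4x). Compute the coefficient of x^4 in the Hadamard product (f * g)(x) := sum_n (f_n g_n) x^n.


f has coefficients f_k = 7^k and g has coefficients g_k = 4^k, so the Hadamard product has coefficient (f*g)_k = 7^k * 4^k = 28^k.
For k = 4: 28^4 = 614656.

614656


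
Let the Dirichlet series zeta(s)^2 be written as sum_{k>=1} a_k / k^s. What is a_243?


The Dirichlet convolution of the constant function 1 with itself gives (1 * 1)(k) = sum_{d | k} 1 = d(k), the number of positive divisors of k.
Since zeta(s) = sum_{k>=1} 1/k^s, we have zeta(s)^2 = sum_{k>=1} d(k)/k^s, so a_k = d(k).
For k = 243: the divisors are 1, 3, 9, 27, 81, 243.
Count = 6.

6


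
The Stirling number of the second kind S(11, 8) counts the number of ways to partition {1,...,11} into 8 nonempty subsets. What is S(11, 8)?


Using the explicit formula S(n,k) = (1/k!) sum_{j=0}^{k} (-1)^(k-j) C(k,j) j^n:
S(11, 8) = 11880
Equivalently, S(n,k) is n! times the coefficient of x^n in the EGF (e^x - 1)^k / k!.

11880


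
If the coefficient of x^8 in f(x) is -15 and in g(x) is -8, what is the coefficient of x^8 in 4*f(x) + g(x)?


Scalar multiplication scales coefficients: 4 * -15 = -60.
Then add the g coefficient: -60 + -8
= -68

-68


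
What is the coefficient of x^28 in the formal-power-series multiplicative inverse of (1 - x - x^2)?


Let the inverse be f(x) = sum_{k>=0} a_k x^k. From f(x) * (1 - x - x^2) = 1 and matching coefficients:
 x^0: a_0 = 1.
 x^1: a_1 - a_0 = 0, so a_1 = 1.
 x^k (k >= 2): a_k - a_{k-1} - a_{k-2} = 0, i.e. a_k = a_{k-1} + a_{k-2}.
This is the Fibonacci-type recurrence shifted so that a_0 = a_1 = 1.
Iterating: a_0=1, a_1=1, a_2=2, a_3=3, a_4=5, a_5=8, a_6=13, a_7=21, a_8=34, a_9=55, ...
a_28 = 514229.

514229


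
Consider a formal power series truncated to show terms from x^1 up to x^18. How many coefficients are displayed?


From x^1 to x^18 inclusive, the count is 18 - 1 + 1 = 18.

18


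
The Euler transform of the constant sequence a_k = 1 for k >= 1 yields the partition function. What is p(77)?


The Euler transform converts the sequence a_k = 1 into the number of integer partitions.
Using the recurrence or dynamic programming:
p(77) = 10619863

10619863


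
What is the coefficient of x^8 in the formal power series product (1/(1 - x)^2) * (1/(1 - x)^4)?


Combine the factors: (1/(1 - x)^2) * (1/(1 - x)^4) = 1/(1 - x)^6.
Then use 1/(1 - x)^r = sum_{k>=0} C(k + r - 1, r - 1) x^k with r = 6 and k = 8:
C(13, 5) = 1287.

1287


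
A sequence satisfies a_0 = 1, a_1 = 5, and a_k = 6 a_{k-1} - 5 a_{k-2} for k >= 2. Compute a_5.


The characteristic equation is t^2 - 6 t + 5 = 0, with roots r_1 = 5 and r_2 = 1 (so c_1 = r_1 + r_2, c_2 = -r_1 r_2 as required).
One can use the closed form a_n = A r_1^n + B r_2^n, but direct iteration is more reliable:
a_0 = 1, a_1 = 5, a_2 = 25, a_3 = 125, a_4 = 625, a_5 = 3125.
So a_5 = 3125.

3125


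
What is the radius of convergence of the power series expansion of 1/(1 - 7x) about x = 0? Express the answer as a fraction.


Expanding 1/(1 - 7x) = sum_{k>=0} 7^k x^k, the series converges when |7x| < 1, i.e., |x| < 1/7.
So the radius of convergence is 1/7 = 1/7.

1/7


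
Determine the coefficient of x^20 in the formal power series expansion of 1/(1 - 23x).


The geometric series identity gives 1/(1 - c x) = sum_{k>=0} c^k x^k, so the coefficient of x^k is c^k.
Here c = 23 and k = 20.
Computing: 23^20 = 1716155831334586342923895201

1716155831334586342923895201


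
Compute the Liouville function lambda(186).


The Liouville function is lambda(k) = (-1)^Omega(k), where Omega(k) counts the prime factors of k with multiplicity.
Factoring: 186 = 2 * 3 * 31, so Omega(186) = 3.
lambda(186) = (-1)^3 = -1.

-1


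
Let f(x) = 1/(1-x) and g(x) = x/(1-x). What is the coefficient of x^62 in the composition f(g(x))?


First simplify the composition: f(g(x)) = 1/(1 - x/(1-x)) = (1-x)/((1-x) - x) = (1-x)/(1-2x).
Now extract the coefficient. Write (1-x)/(1-2x) = 1/(1-2x) - x/(1-2x).
The coefficient of x^n in 1/(1-2x) is 2^n, and in x/(1-2x) is 2^(n-1) (for n >= 1).
So the coefficient of x^62 is 2^62 - 2^61 = 4611686018427387904 - 2305843009213693952 = 2305843009213693952.

2305843009213693952


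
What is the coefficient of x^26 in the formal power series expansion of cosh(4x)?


The Maclaurin series is cosh(t) = sum_{m>=0} t^(2m) / (2m)!, so substituting t = 4x, only even powers of x are nonzero, with coefficient of x^(2m) equal to 4^(2m) / (2m)!.
For x^26 the coefficient is 4^26/26! = 4503599627370496/403291461126605635584000000 = 536870912/48076088562799171875.

536870912/48076088562799171875


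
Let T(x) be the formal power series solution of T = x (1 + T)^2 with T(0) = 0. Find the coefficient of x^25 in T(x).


Apply the Lagrange inversion formula: if T = x * phi(T) with phi(t) = (1 + t)^2, then [x^n] T = (1/n) [t^(n-1)] phi(t)^n = (1/n) [t^(n-1)] (1 + t)^(2n) = (1/n) C(2n, n-1).
Using the identity C(2n, n-1) = C(2n, n) * n / (n+1), the unscaled factor equals C(2n, n) / (n+1) = C_n, the n-th Catalan number.
For n = 25: C_25 = C(50, 25) / 26 = 126410606437752/26 = 4861946401452 = 4861946401452.

4861946401452


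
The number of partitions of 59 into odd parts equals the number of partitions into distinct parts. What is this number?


Computing partitions of 59 into odd parts (1, 3, 5, ...):
Using the generating function prod_{k>=0} 1/(1-x^(2k+1)),
the count is 9792

9792


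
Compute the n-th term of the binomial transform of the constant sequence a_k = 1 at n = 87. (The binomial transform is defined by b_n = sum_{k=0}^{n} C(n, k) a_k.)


With a_k = 1 for all k, b_n = sum_{k=0}^{n} C(n, k) = 2^n by the binomial theorem.
For n = 87: 2^87 = 154742504910672534362390528.

154742504910672534362390528


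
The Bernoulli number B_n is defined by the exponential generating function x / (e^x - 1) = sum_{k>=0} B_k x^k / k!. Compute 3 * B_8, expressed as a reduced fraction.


Bernoulli numbers can also be computed recursively via B_0 = 1 and sum_{j=0}^{m} C(m+1, j) B_j = 0 for m >= 1. Odd-index Bernoulli numbers vanish for k >= 3.
Computing B_8 = -1/30, so 3 * B_8 = 3 * -1/30 = -1/10.

-1/10


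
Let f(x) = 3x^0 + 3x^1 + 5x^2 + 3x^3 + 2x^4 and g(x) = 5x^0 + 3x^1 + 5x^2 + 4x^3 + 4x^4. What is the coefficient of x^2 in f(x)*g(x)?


Cauchy product at x^2:
3*5 + 3*3 + 5*5
= 49

49


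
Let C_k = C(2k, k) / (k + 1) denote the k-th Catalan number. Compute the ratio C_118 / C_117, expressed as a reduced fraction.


Using C_k = (2k)! / (k! (k+1)!), the ratio C_{k+1}/C_k simplifies to
C_{k+1}/C_k = [(2k+2)! / ((k+1)! (k+2)!)] * [k! (k+1)! / (2k)!]
 = (2k+2)(2k+1) / ((k+1)(k+2)) = 2(2k+1) / (k+2).
For k = 117: 2(2*117 + 1) / (117 + 2) = 470/119 = 470/119.

470/119


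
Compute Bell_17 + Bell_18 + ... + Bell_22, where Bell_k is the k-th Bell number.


Recall Bell_k counts set partitions of a k-set (with Bell_0 = 1 by convention).
Bell_17 through Bell_22: 82864869804, 682076806159, 5832742205057, 51724158235372, 474869816156751, 4506715738447323
Sum = 82864869804 + 682076806159 + 5832742205057 + 51724158235372 + 474869816156751 + 4506715738447323 = 5039907396720466.

5039907396720466


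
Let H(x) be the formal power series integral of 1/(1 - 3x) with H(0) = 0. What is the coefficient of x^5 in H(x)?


1/(1 - 3x) = sum_{k>=0} 3^k x^k. Integrating termwise with H(0) = 0:
H(x) = sum_{k>=0} 3^k x^(k+1) / (k+1) = sum_{m>=1} 3^(m-1) x^m / m.
For m = 5: 3^4/5 = 81/5 = 81/5.

81/5


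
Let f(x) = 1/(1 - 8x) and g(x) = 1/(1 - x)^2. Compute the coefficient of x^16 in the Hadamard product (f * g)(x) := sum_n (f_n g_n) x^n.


f has coefficients f_k = 8^k. For g = 1/(1 - x)^2 the coefficient is g_k = C(k + 1, 1) = k + 1. The Hadamard coefficient is (f * g)_k = 8^k * (k + 1).
For k = 16: 8^16 * 17 = 281474976710656 * 17 = 4785074604081152.

4785074604081152


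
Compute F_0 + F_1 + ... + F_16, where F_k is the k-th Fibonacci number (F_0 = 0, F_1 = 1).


Use the identity sum_{k=0}^{N} F_k = F_{N+2} - 1 (which follows from F_{k+2} - F_{k+1} = F_k). Then
sum_{k=0}^{16} F_k = (F_{18} - 1) - (F_{1} - 1) = F_{18} - F_{1}.
Computing: F_{18} = 2584, F_{1} = 1, so
Sum = 2584 - 1 = 2583.

2583


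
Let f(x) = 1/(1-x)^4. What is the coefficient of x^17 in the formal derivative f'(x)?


Differentiate: d/dx [ 1/(1-x)^r ] = r / (1-x)^(r+1).
Here r = 4, so f'(x) = 4 / (1-x)^5.
The expansion of 1/(1-x)^(r+1) has coefficient of x^n equal to C(n+r, r).
So the coefficient of x^17 in f'(x) is
4 * C(21, 4) = 4 * 5985 = 23940

23940


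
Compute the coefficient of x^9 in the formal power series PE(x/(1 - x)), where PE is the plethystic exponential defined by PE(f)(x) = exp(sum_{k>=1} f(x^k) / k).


For f(x) = x/(1 - x) we have
sum_{k>=1} f(x^k) / k = sum_{k>=1} (1/k) * x^k / (1 - x^k) = sum_{k, m >= 1} x^(k m) / k,
which after exponentiating simplifies to
PE(x/(1 - x)) = prod_{k>=1} 1 / (1 - x^k).
This is the generating function for the partition function p(n), so the coefficient of x^9 is p(9).
Computing p(9) by dynamic programming over parts 1, 2, ..., 9: p(9) = 30.

30


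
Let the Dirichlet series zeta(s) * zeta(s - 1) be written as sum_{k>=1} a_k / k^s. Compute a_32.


Convolution gives a_k = sum_{d | k} d * 1 = sum_{d | k} d = sigma(k), the sum of positive divisors of k.
For k = 32, the divisors are 1, 2, 4, 8, 16, 32, so
sigma(32) = 1 + 2 + 4 + 8 + 16 + 32 = 63.

63


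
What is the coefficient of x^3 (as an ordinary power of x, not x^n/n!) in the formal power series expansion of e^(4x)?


The exponential series is e^y = sum_{k>=0} y^k / k!. Substituting y = 4x gives
e^(4x) = sum_{k>=0} 4^k x^k / k!.
So the coefficient of x^n is a^n/n! with a = 4, n = 3:
4^3 / 3! = 64/6 = 32/3

32/3


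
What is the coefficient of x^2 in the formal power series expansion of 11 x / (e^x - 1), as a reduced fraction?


The exponential generating function for Bernoulli numbers is
x / (e^x - 1) = sum_{k>=0} B_k x^k / k!.
So the coefficient of x^2 in 11 x / (e^x - 1) is 11 B_2 / 2!.
Computing: B_2 = 1/6, 2! = 2, giving
11 * 1/6 / 2 = 11/12.

11/12


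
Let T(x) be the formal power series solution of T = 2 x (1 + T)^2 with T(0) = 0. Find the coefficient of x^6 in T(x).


Apply the Lagrange inversion formula: if T = 2 x * phi(T) with phi(t) = (1 + t)^2, then [x^n] T = 2^n * (1/n) [t^(n-1)] phi(t)^n = 2^n * (1/n) [t^(n-1)] (1 + t)^(2n) = 2^n * (1/n) C(2n, n-1).
Using the identity C(2n, n-1) = C(2n, n) * n / (n+1), the unscaled factor equals C(2n, n) / (n+1) = C_n, the n-th Catalan number.
For n = 6: C_6 = C(12, 6) / 7 = 924/7 = 132.
With the 2^6 = 64 factor, the coefficient is 64 * 132 = 8448.

8448


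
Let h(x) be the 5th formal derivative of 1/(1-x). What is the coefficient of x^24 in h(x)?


Differentiating 5 times: d^5/dx^5 [1/(1-x)] = 5!/(1-x)^6.
The expansion 1/(1-x)^6 = sum_{k>=0} C(k+5, 5) x^k, so the coefficient of x^n in 5!/(1-x)^6 is 5! * C(n+5, 5).
For n = 24: 120 * C(29, 5) = 120 * 118755 = 14250600

14250600


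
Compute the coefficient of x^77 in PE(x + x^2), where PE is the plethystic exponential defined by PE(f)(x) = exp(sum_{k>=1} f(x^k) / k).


With f(x) = x + x^2, the exponent is sum_{k>=1} (x^k + x^(2k)) / k = -ln(1 - x) - ln(1 - x^2). Exponentiating:
PE(x + x^2) = 1 / ((1 - x)(1 - x^2)).
This is the generating function for partitions of n into parts of size 1 or 2. The number of 2's can be any j in 0..38, and the rest are 1's, so
[x^77] = floor(77/2) + 1 = 39.

39


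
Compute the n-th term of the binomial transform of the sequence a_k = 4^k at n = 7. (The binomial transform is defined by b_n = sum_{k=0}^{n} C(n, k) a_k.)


With a_k = 4^k, b_n = sum_{k=0}^{n} C(n, k) 4^k = (1 + 4)^n by the binomial theorem.
For n = 7: (1 + 4)^7 = 5^7 = 78125.

78125


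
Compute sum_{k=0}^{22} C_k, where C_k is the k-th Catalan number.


C_0 through C_22: 1, 1, 2, 5, 14, 42, 132, 429, 1430, 4862, 16796, 58786, 208012, 742900, 2674440, 9694845, 35357670, 129644790, 477638700, 1767263190, 6564120420, 24466267020, 91482563640
Sum = 1 + 1 + 2 + 5 + 14 + 42 + 132 + 429 + 1430 + 4862 + 16796 + 58786 + 208012 + 742900 + 2674440 + 9694845 + 35357670 + 129644790 + 477638700 + 1767263190 + 6564120420 + 24466267020 + 91482563640
= 124936258127

124936258127


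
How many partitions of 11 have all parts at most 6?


Using the generating function (1-x)^(-1)(1-x^2)^(-1)...(1-x^6)^(-1),
the coefficient of x^11 counts these restricted partitions.
Result = 44

44


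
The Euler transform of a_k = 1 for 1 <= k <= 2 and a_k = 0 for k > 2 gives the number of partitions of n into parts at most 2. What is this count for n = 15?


Partitions of 15 into parts at most 2:
Using generating function (1-x)^(-1)(1-x^2)^(-1),
the coefficient of x^15 = 8

8


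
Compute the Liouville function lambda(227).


The Liouville function is lambda(k) = (-1)^Omega(k), where Omega(k) counts the prime factors of k with multiplicity.
Factoring: 227 = 227, so Omega(227) = 1.
lambda(227) = (-1)^1 = -1.

-1


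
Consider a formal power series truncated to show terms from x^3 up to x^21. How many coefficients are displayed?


From x^3 to x^21 inclusive, the count is 21 - 3 + 1 = 19.

19


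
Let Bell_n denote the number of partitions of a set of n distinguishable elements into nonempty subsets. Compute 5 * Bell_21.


Bell_21 can be computed from the Bell triangle or from Dobinski's identity Bell_n = (1/e) * sum_{k>=0} k^n / k!.
Computing Bell_21 = 474869816156751.
Then 5 * 474869816156751 = 2374349080783755.

2374349080783755


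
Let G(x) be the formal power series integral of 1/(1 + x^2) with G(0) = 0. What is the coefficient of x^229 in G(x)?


1/(1 + x^2) = sum_{j>=0} (-1)^j x^(2j). Integrating termwise with G(0) = 0:
G(x) = sum_{j>=0} (-1)^j x^(2j+1) / (2j+1) = arctan(x).
Only odd powers are nonzero. For x^229 write 229 = 2*114 + 1, giving
(-1)^114 / 229 = 1/229 = 1/229.

1/229


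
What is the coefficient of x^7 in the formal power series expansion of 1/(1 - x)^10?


The negative binomial / multiset identity is
1/(1 - x)^r = sum_{k>=0} C(k + r - 1, r - 1) x^k.
Here r = 10 and k = 7, so the coefficient is
C(7 + 9, 9) = C(16, 9)
= 11440

11440


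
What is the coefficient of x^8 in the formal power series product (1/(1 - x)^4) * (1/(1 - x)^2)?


Combine the factors: (1/(1 - x)^4) * (1/(1 - x)^2) = 1/(1 - x)^6.
Then use 1/(1 - x)^r = sum_{k>=0} C(k + r - 1, r - 1) x^k with r = 6 and k = 8:
C(13, 5) = 1287.

1287


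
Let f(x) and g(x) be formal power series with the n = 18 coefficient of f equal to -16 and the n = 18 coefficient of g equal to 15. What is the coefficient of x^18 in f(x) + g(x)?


Addition of formal power series is termwise.
The coefficient of x^18 in f + g = -16 + 15
= -1

-1


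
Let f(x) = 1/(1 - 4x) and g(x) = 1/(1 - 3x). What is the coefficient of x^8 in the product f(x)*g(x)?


The coefficient of x^n in f*g is the Cauchy product: sum_{k=0}^{n} a^k * b^(n-k).
With a=4, b=3, n=8:
sum_{k=0}^{8} 4^k * 3^(8-k)
= 242461

242461


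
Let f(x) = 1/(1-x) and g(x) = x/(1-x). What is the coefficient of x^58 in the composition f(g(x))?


First simplify the composition: f(g(x)) = 1/(1 - x/(1-x)) = (1-x)/((1-x) - x) = (1-x)/(1-2x).
Now extract the coefficient. Write (1-x)/(1-2x) = 1/(1-2x) - x/(1-2x).
The coefficient of x^n in 1/(1-2x) is 2^n, and in x/(1-2x) is 2^(n-1) (for n >= 1).
So the coefficient of x^58 is 2^58 - 2^57 = 288230376151711744 - 144115188075855872 = 144115188075855872.

144115188075855872


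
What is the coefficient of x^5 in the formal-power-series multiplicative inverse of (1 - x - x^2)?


Let the inverse be f(x) = sum_{k>=0} a_k x^k. From f(x) * (1 - x - x^2) = 1 and matching coefficients:
 x^0: a_0 = 1.
 x^1: a_1 - a_0 = 0, so a_1 = 1.
 x^k (k >= 2): a_k - a_{k-1} - a_{k-2} = 0, i.e. a_k = a_{k-1} + a_{k-2}.
This is the Fibonacci-type recurrence shifted so that a_0 = a_1 = 1.
Iterating: a_0=1, a_1=1, a_2=2, a_3=3, a_4=5, a_5=8
a_5 = 8.

8


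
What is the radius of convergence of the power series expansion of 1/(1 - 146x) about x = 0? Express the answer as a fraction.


Expanding 1/(1 - 146x) = sum_{k>=0} 146^k x^k, the series converges when |146x| < 1, i.e., |x| < 1/146.
So the radius of convergence is 1/146 = 1/146.

1/146


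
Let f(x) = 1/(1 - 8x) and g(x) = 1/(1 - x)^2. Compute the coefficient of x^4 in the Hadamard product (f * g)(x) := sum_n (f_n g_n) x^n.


f has coefficients f_k = 8^k. For g = 1/(1 - x)^2 the coefficient is g_k = C(k + 1, 1) = k + 1. The Hadamard coefficient is (f * g)_k = 8^k * (k + 1).
For k = 4: 8^4 * 5 = 4096 * 5 = 20480.

20480


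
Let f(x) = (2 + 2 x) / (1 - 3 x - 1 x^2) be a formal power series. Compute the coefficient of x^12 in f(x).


Write f(x) = sum_{k>=0} a_k x^k. Multiplying both sides by 1 - 3 x - 1 x^2 gives
(1 - 3 x - 1 x^2) sum_{k>=0} a_k x^k = 2 + 2 x.
Matching coefficients:
 x^0: a_0 = 2
 x^1: a_1 - 3 a_0 = 2  =>  a_1 = 3*2 + 2 = 8
 x^k (k >= 2): a_k = 3 a_{k-1} + 1 a_{k-2}.
Iterating: a_2 = 26, a_3 = 86, a_4 = 284, a_5 = 938, a_6 = 3098, a_7 = 10232, a_8 = 33794, a_9 = 111614, a_10 = 368636, a_11 = 1217522, a_12 = 4021202.
So the coefficient of x^12 is 4021202.

4021202


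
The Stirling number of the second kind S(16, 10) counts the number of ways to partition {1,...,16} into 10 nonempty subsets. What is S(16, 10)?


Using the explicit formula S(n,k) = (1/k!) sum_{j=0}^{k} (-1)^(k-j) C(k,j) j^n:
S(16, 10) = 193754990
Equivalently, S(n,k) is n! times the coefficient of x^n in the EGF (e^x - 1)^k / k!.

193754990


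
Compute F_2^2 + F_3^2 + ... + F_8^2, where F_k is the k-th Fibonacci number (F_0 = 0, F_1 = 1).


There is a standard identity sum_{k=0}^{N} F_k^2 = F_N * F_{N+1} (proved inductively from the telescoping relation F_k^2 = F_k F_{k+1} - F_{k-1} F_k). Then
sum_{k=2}^{8} F_k^2 = F_8 F_9 - F_1 F_2.
Computing: F_8 = 21, F_9 = 34, F_1 = 1, F_2 = 1.
Sum = 21 * 34 - 1 * 1 = 713.

713


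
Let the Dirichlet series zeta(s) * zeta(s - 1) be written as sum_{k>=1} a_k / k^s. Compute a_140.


Convolution gives a_k = sum_{d | k} d * 1 = sum_{d | k} d = sigma(k), the sum of positive divisors of k.
For k = 140, the divisors are 1, 2, 4, 5, 7, 10, 14, 20, 28, 35, 70, 140, so
sigma(140) = 1 + 2 + 4 + 5 + 7 + 10 + 14 + 20 + 28 + 35 + 70 + 140 = 336.

336


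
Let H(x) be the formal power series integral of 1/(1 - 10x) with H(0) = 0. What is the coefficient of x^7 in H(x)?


1/(1 - 10x) = sum_{k>=0} 10^k x^k. Integrating termwise with H(0) = 0:
H(x) = sum_{k>=0} 10^k x^(k+1) / (k+1) = sum_{m>=1} 10^(m-1) x^m / m.
For m = 7: 10^6/7 = 1000000/7 = 1000000/7.

1000000/7


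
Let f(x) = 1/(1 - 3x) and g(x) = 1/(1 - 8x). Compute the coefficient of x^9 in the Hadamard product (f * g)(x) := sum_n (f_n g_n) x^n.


f has coefficients f_k = 3^k and g has coefficients g_k = 8^k, so the Hadamard product has coefficient (f*g)_k = 3^k * 8^k = 24^k.
For k = 9: 24^9 = 2641807540224.

2641807540224


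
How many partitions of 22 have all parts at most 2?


Using the generating function (1-x)^(-1)(1-x^2)^(-1),
the coefficient of x^22 counts these restricted partitions.
Result = 12

12


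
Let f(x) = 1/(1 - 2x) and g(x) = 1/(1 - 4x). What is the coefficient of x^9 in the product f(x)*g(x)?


The coefficient of x^n in f*g is the Cauchy product: sum_{k=0}^{n} a^k * b^(n-k).
With a=2, b=4, n=9:
sum_{k=0}^{9} 2^k * 4^(9-k)
= 523776

523776


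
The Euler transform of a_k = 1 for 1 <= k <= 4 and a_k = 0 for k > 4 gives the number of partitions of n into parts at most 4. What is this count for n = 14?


Partitions of 14 into parts at most 4:
Using generating function (1-x)^(-1)(1-x^2)^(-1)...(1-x^4)^(-1),
the coefficient of x^14 = 47

47


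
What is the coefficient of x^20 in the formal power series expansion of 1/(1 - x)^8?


The negative binomial / multiset identity is
1/(1 - x)^r = sum_{k>=0} C(k + r - 1, r - 1) x^k.
Here r = 8 and k = 20, so the coefficient is
C(20 + 7, 7) = C(27, 7)
= 888030

888030


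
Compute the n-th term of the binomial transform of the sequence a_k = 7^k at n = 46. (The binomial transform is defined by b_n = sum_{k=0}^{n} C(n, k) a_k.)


With a_k = 7^k, b_n = sum_{k=0}^{n} C(n, k) 7^k = (1 + 7)^n by the binomial theorem.
For n = 46: (1 + 7)^46 = 8^46 = 348449143727040986586495598010130648530944.

348449143727040986586495598010130648530944


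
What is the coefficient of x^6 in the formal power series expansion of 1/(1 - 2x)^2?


The general identity 1/(1 - c x)^r = sum_{k>=0} c^k C(k + r - 1, r - 1) x^k follows by substituting y = c x into 1/(1 - y)^r = sum_{k>=0} C(k + r - 1, r - 1) y^k.
For c = 2, r = 2, k = 6:
2^6 * C(7, 1) = 64 * 7 = 448.

448


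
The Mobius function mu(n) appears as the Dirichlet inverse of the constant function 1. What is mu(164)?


164 has a squared prime factor, so mu(164) = 0.
Factorization reveals a repeated prime.

0


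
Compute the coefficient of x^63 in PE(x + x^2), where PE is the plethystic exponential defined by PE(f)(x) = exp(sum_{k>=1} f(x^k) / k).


With f(x) = x + x^2, the exponent is sum_{k>=1} (x^k + x^(2k)) / k = -ln(1 - x) - ln(1 - x^2). Exponentiating:
PE(x + x^2) = 1 / ((1 - x)(1 - x^2)).
This is the generating function for partitions of n into parts of size 1 or 2. The number of 2's can be any j in 0..31, and the rest are 1's, so
[x^63] = floor(63/2) + 1 = 32.

32


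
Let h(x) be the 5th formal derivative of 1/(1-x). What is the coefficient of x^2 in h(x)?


Differentiating 5 times: d^5/dx^5 [1/(1-x)] = 5!/(1-x)^6.
The expansion 1/(1-x)^6 = sum_{k>=0} C(k+5, 5) x^k, so the coefficient of x^n in 5!/(1-x)^6 is 5! * C(n+5, 5).
For n = 2: 120 * C(7, 5) = 120 * 21 = 2520

2520


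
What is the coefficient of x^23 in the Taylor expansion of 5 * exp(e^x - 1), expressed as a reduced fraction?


exp(e^x - 1) = sum_{k>=0} Bell_k x^k / k!, where Bell_k is the k-th Bell number.
So the coefficient of x^23 is 5 * Bell_23 / 23!.
Computing: Bell_23 = 44152005855084346 and 23! = 25852016738884976640000, giving
5 * 44152005855084346/25852016738884976640000 = 22076002927542173/2585201673888497664000.

22076002927542173/2585201673888497664000


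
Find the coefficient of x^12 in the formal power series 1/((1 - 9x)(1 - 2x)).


By partial fractions or Cauchy convolution:
The coefficient equals sum_{k=0}^{12} 9^k * 2^(12-k).
= 363123688591

363123688591


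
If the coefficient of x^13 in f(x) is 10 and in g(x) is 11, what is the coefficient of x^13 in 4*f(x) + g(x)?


Scalar multiplication scales coefficients: 4 * 10 = 40.
Then add the g coefficient: 40 + 11
= 51

51


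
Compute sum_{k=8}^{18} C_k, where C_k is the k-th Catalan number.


C_8 through C_18: 1430, 4862, 16796, 58786, 208012, 742900, 2674440, 9694845, 35357670, 129644790, 477638700
Sum = 1430 + 4862 + 16796 + 58786 + 208012 + 742900 + 2674440 + 9694845 + 35357670 + 129644790 + 477638700
= 656043231

656043231


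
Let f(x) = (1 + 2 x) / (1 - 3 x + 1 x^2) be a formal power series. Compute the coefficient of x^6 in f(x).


Write f(x) = sum_{k>=0} a_k x^k. Multiplying both sides by 1 - 3 x + 1 x^2 gives
(1 - 3 x + 1 x^2) sum_{k>=0} a_k x^k = 1 + 2 x.
Matching coefficients:
 x^0: a_0 = 1
 x^1: a_1 - 3 a_0 = 2  =>  a_1 = 3*1 + 2 = 5
 x^k (k >= 2): a_k = 3 a_{k-1} - 1 a_{k-2}.
Iterating: a_2 = 14, a_3 = 37, a_4 = 97, a_5 = 254, a_6 = 665.
So the coefficient of x^6 is 665.

665


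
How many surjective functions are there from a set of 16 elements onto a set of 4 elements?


By inclusion-exclusion on which target elements are missed, the number of surjections from an n-set onto a k-set is
surj(n, k) = sum_{j=0}^{k} (-1)^j C(k, j) (k - j)^n.
Equivalently surj(n, k) = k! * S(n, k), where S(n, k) is the Stirling number of the second kind.
For n = 16, k = 4:
S(16, 4) = 171798901, so
surj = 4! * 171798901 = 24 * 171798901 = 4123173624.

4123173624


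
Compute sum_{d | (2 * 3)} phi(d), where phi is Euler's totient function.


First, 2 * 3 = 6. One classical identity is sum_{d | n} phi(d) = n (each k in [1, n] has a unique gcd with n, and among the k's with gcd(k, n) = n/d there are phi(d) of them). So the sum equals 6. We also verify directly:
Divisors of 6: 1, 2, 3, 6.
phi values: 1, 1, 2, 2.
Sum = 6.

6
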